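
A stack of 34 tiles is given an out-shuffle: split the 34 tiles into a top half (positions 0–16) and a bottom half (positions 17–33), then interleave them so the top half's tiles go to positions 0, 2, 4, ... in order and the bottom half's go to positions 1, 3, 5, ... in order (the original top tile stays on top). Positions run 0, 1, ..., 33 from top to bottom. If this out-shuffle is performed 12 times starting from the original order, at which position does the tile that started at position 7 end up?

Track the tile's position through each out-shuffle:
7 → 14 → 28 → 23 → 13 → 26 → 19 → 5 → 10 → 20 → 7 → 14 → 28

28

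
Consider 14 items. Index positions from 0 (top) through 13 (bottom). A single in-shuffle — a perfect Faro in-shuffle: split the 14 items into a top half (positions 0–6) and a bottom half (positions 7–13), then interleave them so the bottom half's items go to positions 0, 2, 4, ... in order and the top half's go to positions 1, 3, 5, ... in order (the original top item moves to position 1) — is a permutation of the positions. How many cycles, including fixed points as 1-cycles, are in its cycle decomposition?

4

Trace each unvisited position around until it returns:
(0 1 3 7) (2 5 11 8) (4 9) (6 13 12 10)
4 cycles in total.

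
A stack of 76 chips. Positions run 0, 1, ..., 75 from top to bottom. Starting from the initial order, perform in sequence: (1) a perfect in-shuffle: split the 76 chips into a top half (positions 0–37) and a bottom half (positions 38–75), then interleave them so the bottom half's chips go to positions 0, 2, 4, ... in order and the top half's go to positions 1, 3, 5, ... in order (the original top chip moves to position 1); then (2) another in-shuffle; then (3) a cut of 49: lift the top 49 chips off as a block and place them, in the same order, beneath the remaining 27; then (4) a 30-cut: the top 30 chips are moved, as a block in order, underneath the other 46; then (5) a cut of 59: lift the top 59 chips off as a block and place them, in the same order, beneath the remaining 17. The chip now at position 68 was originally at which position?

Undo the operations in reverse order, starting from position 68:
  undo op 5 (cut 59): 68 ← 51
  undo op 4 (cut 30): 51 ← 5
  undo op 3 (cut 49): 5 ← 54
  undo op 2 (in-shuffle, from bottom half): 54 ← 65
  undo op 1 (in-shuffle, from top half): 65 ← 32
So the chip at position 68 came from original position 32.

32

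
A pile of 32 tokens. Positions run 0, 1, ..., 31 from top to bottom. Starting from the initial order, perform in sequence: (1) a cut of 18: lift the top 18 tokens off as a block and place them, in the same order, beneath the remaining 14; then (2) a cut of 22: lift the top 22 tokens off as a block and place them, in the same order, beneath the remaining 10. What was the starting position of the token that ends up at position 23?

Undo the operations in reverse order, starting from position 23:
  undo op 2 (cut 22): 23 ← 13
  undo op 1 (cut 18): 13 ← 31
So the token at position 23 came from original position 31.

31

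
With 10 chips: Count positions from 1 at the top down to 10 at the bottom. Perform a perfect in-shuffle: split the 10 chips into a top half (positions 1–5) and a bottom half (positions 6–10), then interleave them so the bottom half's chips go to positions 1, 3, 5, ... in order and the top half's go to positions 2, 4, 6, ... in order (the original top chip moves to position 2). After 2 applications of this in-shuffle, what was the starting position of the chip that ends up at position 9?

5

Work backwards from position 9, undoing one in-shuffle at a time:
9 ← 10 ← 5
So the chip now at position 9 started at position 5.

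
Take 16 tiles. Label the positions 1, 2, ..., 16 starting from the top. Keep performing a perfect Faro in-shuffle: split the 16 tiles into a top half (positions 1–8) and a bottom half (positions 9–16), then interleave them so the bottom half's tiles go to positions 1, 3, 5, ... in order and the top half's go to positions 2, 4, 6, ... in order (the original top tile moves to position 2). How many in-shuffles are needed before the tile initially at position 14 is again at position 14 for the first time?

Follow position 14 under repeated in-shuffles:
14 → 11 → 5 → 10 → 3 → 6 → 12 → 7 → 14
It first returns after 8 in-shuffles.

8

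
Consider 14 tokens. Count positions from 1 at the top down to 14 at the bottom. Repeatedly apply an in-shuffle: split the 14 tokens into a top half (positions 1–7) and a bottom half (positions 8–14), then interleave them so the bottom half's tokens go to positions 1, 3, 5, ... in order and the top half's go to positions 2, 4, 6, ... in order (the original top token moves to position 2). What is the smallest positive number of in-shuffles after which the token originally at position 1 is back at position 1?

4

Follow position 1 under repeated in-shuffles:
1 → 2 → 4 → 8 → 1
It first returns after 4 in-shuffles.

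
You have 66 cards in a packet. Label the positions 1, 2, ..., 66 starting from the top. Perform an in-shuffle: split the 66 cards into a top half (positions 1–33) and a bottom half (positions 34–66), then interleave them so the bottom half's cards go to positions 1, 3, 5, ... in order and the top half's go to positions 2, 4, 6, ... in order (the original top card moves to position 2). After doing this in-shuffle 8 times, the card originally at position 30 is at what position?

42

Track the card's position through each in-shuffle:
30 → 60 → 53 → 39 → 11 → 22 → 44 → 21 → 42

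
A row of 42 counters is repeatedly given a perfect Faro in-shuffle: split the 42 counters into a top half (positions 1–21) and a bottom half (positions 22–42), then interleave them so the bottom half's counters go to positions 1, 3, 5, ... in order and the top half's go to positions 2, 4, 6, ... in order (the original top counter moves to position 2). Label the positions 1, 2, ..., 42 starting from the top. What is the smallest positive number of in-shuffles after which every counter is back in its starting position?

14

The in-shuffle permutes the 42 positions with cycle lengths [14, 14, 14].
Every counter is home exactly when every cycle has completed a whole number of laps, i.e. after lcm(14) = 14 in-shuffles.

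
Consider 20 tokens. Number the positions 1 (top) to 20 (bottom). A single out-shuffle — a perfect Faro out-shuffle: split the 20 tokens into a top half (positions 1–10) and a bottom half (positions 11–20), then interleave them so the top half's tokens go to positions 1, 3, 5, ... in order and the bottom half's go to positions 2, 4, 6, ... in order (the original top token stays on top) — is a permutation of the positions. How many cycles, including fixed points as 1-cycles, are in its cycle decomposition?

Trace each unvisited position around until it returns:
(1) (2 3 5 9 17 14 ... len 18) (20)
3 cycles in total.

3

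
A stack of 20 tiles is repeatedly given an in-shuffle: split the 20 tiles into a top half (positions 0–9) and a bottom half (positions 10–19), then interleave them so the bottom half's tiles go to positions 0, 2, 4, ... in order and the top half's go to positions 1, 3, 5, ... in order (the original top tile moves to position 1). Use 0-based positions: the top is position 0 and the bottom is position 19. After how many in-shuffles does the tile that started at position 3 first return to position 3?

6

Follow position 3 under repeated in-shuffles:
3 → 7 → 15 → 10 → 0 → 1 → 3
It first returns after 6 in-shuffles.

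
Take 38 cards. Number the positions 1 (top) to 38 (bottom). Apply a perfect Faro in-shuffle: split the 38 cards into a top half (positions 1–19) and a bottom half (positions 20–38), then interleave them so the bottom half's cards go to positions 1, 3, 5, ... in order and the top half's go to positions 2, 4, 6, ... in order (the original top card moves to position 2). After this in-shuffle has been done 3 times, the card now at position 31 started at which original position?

Work backwards from position 31, undoing one in-shuffle at a time:
31 ← 35 ← 37 ← 38
So the card now at position 31 started at position 38.

38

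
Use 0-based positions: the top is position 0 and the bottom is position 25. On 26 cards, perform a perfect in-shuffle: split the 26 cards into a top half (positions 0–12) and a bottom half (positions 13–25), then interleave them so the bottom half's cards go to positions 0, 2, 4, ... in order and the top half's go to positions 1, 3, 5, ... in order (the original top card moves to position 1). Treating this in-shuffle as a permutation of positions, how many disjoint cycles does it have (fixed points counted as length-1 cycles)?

3

Trace each unvisited position around until it returns:
(0 1 3 7 15 4 ... len 18) (2 5 11 23 20 14) (8 17)
3 cycles in total.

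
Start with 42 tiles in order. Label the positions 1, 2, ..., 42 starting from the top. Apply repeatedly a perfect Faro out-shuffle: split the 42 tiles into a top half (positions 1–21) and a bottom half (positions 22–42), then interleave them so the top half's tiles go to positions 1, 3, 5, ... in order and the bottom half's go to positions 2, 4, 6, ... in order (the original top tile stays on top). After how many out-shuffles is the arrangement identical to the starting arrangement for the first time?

20

The out-shuffle permutes the 42 positions with cycle lengths [1, 1, 20, 20].
Every tile is home exactly when every cycle has completed a whole number of laps, i.e. after lcm(1, 20) = 20 out-shuffles.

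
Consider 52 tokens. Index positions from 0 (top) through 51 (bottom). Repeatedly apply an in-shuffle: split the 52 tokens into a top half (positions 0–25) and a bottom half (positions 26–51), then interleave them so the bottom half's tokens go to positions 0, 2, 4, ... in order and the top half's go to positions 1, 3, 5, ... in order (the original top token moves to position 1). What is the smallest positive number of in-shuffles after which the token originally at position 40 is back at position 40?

Follow position 40 under repeated in-shuffles:
40 → 28 → 4 → 9 → 19 → 39 → 26 → 0 → ... → 40 (length 52)
It first returns after 52 in-shuffles.

52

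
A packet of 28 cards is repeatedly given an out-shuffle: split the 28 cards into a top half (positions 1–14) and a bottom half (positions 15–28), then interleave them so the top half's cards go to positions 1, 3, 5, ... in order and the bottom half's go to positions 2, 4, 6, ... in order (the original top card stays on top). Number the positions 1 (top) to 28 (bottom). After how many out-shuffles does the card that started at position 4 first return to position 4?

6

Follow position 4 under repeated out-shuffles:
4 → 7 → 13 → 25 → 22 → 16 → 4
It first returns after 6 out-shuffles.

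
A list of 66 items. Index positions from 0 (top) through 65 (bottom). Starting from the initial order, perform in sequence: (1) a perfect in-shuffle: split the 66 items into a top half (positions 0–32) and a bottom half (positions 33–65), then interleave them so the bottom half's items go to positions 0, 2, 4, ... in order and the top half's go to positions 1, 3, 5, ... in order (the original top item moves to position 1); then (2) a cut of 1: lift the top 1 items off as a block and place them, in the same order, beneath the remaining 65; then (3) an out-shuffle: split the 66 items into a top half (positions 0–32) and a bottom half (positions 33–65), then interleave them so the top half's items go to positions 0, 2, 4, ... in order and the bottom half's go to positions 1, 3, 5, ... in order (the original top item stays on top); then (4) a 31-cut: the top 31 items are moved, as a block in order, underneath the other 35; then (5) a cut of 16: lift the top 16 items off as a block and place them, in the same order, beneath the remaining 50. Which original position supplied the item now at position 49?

Undo the operations in reverse order, starting from position 49:
  undo op 5 (cut 16): 49 ← 65
  undo op 4 (cut 31): 65 ← 30
  undo op 3 (out-shuffle, from top half): 30 ← 15
  undo op 2 (cut 1): 15 ← 16
  undo op 1 (in-shuffle, from bottom half): 16 ← 41
So the item at position 49 came from original position 41.

41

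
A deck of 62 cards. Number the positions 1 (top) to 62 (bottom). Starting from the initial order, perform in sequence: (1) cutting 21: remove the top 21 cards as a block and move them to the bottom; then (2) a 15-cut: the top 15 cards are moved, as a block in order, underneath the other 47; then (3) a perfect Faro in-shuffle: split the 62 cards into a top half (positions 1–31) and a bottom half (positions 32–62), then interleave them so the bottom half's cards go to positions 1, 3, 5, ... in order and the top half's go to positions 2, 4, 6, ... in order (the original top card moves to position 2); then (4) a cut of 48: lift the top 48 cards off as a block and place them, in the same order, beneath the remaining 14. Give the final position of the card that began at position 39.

20

Track the card from position 39 forward through each operation:
  after op 1 (cut 21): 39 → 18
  after op 2 (cut 15): 18 → 3
  after op 3 (in-shuffle): 3 → 6
  after op 4 (cut 48): 6 → 20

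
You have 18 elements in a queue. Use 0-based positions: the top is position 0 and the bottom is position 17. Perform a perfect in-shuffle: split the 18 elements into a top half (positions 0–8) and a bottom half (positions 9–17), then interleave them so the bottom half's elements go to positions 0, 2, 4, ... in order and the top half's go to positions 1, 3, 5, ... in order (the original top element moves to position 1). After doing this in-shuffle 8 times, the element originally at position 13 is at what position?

11

Track the element's position through each in-shuffle:
13 → 8 → 17 → 16 → 14 → 10 → 2 → 5 → 11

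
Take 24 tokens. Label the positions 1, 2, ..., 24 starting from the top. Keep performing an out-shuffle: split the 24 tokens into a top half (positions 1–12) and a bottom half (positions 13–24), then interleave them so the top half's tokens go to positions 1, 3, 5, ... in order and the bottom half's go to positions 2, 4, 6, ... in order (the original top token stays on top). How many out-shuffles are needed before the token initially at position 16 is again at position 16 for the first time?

Follow position 16 under repeated out-shuffles:
16 → 8 → 15 → 6 → 11 → 21 → 18 → 12 → 23 → 22 → 20 → 16
It first returns after 11 out-shuffles.

11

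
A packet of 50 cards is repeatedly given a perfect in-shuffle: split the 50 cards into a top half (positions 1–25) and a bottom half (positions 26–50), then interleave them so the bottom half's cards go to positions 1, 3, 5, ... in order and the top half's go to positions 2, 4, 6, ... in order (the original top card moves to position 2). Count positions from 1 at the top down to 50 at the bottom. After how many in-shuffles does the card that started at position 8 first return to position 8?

Follow position 8 under repeated in-shuffles:
8 → 16 → 32 → 13 → 26 → 1 → 2 → 4 → 8
It first returns after 8 in-shuffles.

8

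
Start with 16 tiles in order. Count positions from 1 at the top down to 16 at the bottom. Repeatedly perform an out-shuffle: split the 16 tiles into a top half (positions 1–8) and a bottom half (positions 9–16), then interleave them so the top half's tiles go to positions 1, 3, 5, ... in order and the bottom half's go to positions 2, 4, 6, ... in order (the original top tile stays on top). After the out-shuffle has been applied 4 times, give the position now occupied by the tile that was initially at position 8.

Track the tile's position through each out-shuffle:
8 → 15 → 14 → 12 → 8

8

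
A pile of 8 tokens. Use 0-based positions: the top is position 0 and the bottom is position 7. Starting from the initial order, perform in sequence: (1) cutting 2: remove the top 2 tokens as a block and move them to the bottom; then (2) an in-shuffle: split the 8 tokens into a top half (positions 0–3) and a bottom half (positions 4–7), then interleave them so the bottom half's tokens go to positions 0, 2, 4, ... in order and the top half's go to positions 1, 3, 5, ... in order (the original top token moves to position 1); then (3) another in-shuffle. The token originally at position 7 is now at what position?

5

Track the token from position 7 forward through each operation:
  after op 1 (cut 2): 7 → 5
  after op 2 (in-shuffle): 5 → 2
  after op 3 (in-shuffle): 2 → 5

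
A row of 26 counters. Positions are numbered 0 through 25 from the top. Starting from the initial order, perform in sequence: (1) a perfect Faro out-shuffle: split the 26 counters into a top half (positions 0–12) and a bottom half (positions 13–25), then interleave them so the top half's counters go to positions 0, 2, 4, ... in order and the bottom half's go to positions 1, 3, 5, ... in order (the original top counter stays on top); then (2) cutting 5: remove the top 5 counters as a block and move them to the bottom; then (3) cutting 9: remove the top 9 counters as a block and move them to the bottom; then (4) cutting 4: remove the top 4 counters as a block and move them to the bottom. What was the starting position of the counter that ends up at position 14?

Undo the operations in reverse order, starting from position 14:
  undo op 4 (cut 4): 14 ← 18
  undo op 3 (cut 9): 18 ← 1
  undo op 2 (cut 5): 1 ← 6
  undo op 1 (out-shuffle, from top half): 6 ← 3
So the counter at position 14 came from original position 3.

3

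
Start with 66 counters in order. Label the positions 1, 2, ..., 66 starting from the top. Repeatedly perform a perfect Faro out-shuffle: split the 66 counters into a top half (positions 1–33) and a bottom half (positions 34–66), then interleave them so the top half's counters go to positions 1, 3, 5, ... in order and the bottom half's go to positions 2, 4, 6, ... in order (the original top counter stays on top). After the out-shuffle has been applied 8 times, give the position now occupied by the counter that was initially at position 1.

Position 1 is a fixed point of every out-shuffle, so the counter never moves.

1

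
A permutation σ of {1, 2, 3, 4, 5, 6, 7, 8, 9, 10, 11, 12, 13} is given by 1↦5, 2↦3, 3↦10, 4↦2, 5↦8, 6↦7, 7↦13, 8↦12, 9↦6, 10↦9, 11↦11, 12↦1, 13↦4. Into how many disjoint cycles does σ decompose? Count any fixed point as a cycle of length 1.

3

Cycle decomposition: (1 5 8 12) (2 3 10 9 6 7 13 4) (11).
3 cycles.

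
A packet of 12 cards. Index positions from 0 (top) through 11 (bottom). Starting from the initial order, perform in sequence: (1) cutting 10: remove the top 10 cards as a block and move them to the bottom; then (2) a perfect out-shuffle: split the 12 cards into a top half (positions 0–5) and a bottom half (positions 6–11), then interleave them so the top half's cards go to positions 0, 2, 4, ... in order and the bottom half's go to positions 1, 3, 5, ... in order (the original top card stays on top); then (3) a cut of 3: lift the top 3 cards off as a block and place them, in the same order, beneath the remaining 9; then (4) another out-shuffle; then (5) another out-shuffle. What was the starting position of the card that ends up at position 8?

Undo the operations in reverse order, starting from position 8:
  undo op 5 (out-shuffle, from top half): 8 ← 4
  undo op 4 (out-shuffle, from top half): 4 ← 2
  undo op 3 (cut 3): 2 ← 5
  undo op 2 (out-shuffle, from bottom half): 5 ← 8
  undo op 1 (cut 10): 8 ← 6
So the card at position 8 came from original position 6.

6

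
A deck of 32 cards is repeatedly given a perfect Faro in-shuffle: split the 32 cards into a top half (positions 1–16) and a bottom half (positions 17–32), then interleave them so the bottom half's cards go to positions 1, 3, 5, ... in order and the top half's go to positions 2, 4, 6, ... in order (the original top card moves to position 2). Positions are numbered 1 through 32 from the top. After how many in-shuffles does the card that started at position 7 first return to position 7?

10

Follow position 7 under repeated in-shuffles:
7 → 14 → 28 → 23 → 13 → 26 → 19 → 5 → 10 → 20 → 7
It first returns after 10 in-shuffles.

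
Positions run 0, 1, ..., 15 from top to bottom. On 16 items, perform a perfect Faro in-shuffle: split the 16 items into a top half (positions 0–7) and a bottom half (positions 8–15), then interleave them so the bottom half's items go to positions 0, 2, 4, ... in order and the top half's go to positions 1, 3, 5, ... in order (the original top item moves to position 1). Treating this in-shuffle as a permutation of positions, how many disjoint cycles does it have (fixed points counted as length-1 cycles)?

Trace each unvisited position around until it returns:
(0 1 3 7 15 14 12 8) (2 5 11 6 13 10 4 9)
2 cycles in total.

2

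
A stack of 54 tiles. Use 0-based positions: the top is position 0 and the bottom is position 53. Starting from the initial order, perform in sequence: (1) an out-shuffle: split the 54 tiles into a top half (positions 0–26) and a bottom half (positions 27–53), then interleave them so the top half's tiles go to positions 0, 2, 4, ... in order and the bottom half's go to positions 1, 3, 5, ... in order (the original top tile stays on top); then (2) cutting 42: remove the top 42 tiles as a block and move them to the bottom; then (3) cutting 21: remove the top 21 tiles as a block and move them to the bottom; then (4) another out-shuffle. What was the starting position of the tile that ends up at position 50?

17

Undo the operations in reverse order, starting from position 50:
  undo op 4 (out-shuffle, from top half): 50 ← 25
  undo op 3 (cut 21): 25 ← 46
  undo op 2 (cut 42): 46 ← 34
  undo op 1 (out-shuffle, from top half): 34 ← 17
So the tile at position 50 came from original position 17.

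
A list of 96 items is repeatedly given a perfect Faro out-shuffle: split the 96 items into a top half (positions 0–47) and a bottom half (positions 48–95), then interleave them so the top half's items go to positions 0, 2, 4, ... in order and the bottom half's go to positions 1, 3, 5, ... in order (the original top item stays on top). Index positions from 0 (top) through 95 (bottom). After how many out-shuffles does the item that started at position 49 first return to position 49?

36

Follow position 49 under repeated out-shuffles:
49 → 3 → 6 → 12 → 24 → 48 → 1 → 2 → ... → 49 (length 36)
It first returns after 36 out-shuffles.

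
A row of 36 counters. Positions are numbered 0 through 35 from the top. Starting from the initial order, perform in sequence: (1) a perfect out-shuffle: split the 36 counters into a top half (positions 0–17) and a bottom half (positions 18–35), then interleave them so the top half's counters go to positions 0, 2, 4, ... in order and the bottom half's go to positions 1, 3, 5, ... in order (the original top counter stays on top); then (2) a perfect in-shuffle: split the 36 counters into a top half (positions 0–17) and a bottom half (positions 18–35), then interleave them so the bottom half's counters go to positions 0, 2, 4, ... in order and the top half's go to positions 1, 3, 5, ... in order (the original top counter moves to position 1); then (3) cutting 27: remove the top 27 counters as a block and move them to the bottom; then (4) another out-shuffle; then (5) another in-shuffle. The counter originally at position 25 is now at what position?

17

Track the counter from position 25 forward through each operation:
  after op 1 (out-shuffle): 25 → 15
  after op 2 (in-shuffle): 15 → 31
  after op 3 (cut 27): 31 → 4
  after op 4 (out-shuffle): 4 → 8
  after op 5 (in-shuffle): 8 → 17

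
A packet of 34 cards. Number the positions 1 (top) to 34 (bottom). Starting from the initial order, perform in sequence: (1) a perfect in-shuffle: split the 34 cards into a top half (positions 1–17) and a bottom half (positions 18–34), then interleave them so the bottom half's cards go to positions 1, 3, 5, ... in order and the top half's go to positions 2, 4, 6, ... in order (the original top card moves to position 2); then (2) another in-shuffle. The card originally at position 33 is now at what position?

Track the card from position 33 forward through each operation:
  after op 1 (in-shuffle): 33 → 31
  after op 2 (in-shuffle): 31 → 27

27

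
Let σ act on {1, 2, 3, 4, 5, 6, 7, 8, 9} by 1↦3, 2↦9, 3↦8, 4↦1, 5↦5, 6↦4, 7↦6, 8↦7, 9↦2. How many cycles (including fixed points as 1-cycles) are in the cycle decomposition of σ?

Cycle decomposition: (1 3 8 7 6 4) (2 9) (5).
3 cycles.

3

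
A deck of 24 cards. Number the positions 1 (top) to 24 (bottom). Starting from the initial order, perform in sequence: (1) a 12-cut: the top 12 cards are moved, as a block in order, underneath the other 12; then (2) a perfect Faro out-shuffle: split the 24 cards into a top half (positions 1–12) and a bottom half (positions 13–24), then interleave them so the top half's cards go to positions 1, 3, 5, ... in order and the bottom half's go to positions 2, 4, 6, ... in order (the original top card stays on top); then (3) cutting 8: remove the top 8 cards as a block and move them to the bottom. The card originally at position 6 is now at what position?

4

Track the card from position 6 forward through each operation:
  after op 1 (cut 12): 6 → 18
  after op 2 (out-shuffle): 18 → 12
  after op 3 (cut 8): 12 → 4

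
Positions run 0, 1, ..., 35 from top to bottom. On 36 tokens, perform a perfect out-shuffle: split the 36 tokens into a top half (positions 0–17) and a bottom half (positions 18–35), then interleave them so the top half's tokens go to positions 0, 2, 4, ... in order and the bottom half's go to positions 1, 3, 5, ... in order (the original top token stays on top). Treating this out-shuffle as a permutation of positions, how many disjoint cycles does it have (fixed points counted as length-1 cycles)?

7

Trace each unvisited position around until it returns:
(0) (1 2 4 8 16 32 ... len 12) (3 6 12 24 13 26 ... len 12) (5 10 20) (7 14 28 21) (15 30 25) (35)
7 cycles in total.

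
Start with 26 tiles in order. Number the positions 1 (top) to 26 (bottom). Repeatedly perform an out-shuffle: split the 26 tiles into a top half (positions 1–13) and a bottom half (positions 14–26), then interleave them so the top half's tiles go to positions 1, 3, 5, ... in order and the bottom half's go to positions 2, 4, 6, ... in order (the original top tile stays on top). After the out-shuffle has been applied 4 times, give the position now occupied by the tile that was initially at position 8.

Track the tile's position through each out-shuffle:
8 → 15 → 4 → 7 → 13

13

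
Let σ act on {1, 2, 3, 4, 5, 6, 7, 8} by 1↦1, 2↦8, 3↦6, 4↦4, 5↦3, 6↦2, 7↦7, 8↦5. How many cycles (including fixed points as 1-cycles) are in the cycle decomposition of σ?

4

Cycle decomposition: (1) (2 8 5 3 6) (4) (7).
4 cycles.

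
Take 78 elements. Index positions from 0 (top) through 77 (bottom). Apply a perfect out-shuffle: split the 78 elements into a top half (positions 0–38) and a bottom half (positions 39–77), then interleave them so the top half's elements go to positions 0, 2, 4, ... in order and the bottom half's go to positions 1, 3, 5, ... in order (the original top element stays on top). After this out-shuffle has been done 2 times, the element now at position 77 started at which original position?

77

Work backwards from position 77, undoing one out-shuffle at a time:
77 ← 77 ← 77
So the element now at position 77 started at position 77.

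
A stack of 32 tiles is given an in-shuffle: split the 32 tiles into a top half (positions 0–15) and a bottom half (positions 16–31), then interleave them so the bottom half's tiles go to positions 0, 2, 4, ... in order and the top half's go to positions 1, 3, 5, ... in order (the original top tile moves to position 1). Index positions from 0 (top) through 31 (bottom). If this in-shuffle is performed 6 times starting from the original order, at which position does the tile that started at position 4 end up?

Track the tile's position through each in-shuffle:
4 → 9 → 19 → 6 → 13 → 27 → 22

22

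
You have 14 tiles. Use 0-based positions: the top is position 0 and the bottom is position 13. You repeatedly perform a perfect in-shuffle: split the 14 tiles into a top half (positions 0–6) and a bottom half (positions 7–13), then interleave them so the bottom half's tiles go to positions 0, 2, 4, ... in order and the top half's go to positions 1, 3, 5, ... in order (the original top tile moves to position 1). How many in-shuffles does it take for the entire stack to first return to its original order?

4

The in-shuffle permutes the 14 positions with cycle lengths [2, 4, 4, 4].
Every tile is home exactly when every cycle has completed a whole number of laps, i.e. after lcm(2, 4) = 4 in-shuffles.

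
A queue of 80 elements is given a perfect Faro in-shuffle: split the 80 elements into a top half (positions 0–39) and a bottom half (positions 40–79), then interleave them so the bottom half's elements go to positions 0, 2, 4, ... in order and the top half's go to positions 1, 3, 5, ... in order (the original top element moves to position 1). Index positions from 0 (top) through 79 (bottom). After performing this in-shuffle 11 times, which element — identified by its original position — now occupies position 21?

Work backwards from position 21, undoing one in-shuffle at a time:
21 ← 10 ← 45 ← 22 ← 51 ← 25 ← 12 ← 46 ← 63 ← 31 ← 15 ← 7
So the element now at position 21 started at position 7.

7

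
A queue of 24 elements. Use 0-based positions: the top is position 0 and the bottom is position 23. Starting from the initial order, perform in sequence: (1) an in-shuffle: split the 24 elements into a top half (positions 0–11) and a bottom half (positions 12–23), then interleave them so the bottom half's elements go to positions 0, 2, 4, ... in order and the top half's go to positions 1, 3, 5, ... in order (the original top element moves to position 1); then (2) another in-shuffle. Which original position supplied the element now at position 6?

7

Undo the operations in reverse order, starting from position 6:
  undo op 2 (in-shuffle, from bottom half): 6 ← 15
  undo op 1 (in-shuffle, from top half): 15 ← 7
So the element at position 6 came from original position 7.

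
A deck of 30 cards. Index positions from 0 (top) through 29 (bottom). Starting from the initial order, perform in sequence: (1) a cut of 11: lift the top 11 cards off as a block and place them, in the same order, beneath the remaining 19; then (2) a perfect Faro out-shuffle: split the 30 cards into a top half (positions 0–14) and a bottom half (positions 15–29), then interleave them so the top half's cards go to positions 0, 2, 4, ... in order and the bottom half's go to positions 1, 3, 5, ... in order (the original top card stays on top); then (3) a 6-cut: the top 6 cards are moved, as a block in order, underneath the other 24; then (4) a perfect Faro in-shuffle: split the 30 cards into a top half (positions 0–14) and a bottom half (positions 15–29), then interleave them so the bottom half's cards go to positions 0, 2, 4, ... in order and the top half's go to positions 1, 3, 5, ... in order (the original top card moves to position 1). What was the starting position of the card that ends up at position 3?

Undo the operations in reverse order, starting from position 3:
  undo op 4 (in-shuffle, from top half): 3 ← 1
  undo op 3 (cut 6): 1 ← 7
  undo op 2 (out-shuffle, from bottom half): 7 ← 18
  undo op 1 (cut 11): 18 ← 29
So the card at position 3 came from original position 29.

29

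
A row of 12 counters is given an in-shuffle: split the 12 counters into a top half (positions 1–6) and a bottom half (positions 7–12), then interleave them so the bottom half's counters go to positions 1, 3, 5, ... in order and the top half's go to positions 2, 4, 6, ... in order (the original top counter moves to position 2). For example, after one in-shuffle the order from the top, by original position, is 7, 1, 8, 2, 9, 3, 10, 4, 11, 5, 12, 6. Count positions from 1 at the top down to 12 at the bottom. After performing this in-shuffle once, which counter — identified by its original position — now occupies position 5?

Work backwards from position 5, undoing one in-shuffle at a time:
5 ← 9
So the counter now at position 5 started at position 9.

9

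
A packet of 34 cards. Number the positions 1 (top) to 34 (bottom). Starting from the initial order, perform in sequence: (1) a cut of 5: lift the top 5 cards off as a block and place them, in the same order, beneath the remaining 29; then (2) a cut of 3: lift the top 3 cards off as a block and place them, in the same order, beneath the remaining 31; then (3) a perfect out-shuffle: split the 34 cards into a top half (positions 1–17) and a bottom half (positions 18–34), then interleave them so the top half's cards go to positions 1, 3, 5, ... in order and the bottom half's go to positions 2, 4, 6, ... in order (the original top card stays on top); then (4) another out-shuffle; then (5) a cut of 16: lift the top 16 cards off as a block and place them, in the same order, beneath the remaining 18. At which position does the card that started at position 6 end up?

Track the card from position 6 forward through each operation:
  after op 1 (cut 5): 6 → 1
  after op 2 (cut 3): 1 → 32
  after op 3 (out-shuffle): 32 → 30
  after op 4 (out-shuffle): 30 → 26
  after op 5 (cut 16): 26 → 10

10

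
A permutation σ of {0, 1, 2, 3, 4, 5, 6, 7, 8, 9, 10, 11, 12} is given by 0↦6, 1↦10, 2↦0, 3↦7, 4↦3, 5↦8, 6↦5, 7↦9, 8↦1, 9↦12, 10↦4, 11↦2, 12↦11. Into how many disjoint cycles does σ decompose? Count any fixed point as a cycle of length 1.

Cycle decomposition: (0 6 5 8 1 10 4 3 7 9 12 11 2).
1 cycle.

1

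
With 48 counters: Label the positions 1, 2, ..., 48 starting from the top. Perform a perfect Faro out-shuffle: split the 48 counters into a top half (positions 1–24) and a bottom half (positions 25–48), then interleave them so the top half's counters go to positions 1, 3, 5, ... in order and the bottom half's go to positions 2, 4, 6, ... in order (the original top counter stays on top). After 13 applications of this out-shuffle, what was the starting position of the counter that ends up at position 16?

Work backwards from position 16, undoing one out-shuffle at a time:
16 ← 32 ← 40 ← 44 ← 46 ← ... ← 39 (13 steps).
So the counter now at position 16 started at position 39.

39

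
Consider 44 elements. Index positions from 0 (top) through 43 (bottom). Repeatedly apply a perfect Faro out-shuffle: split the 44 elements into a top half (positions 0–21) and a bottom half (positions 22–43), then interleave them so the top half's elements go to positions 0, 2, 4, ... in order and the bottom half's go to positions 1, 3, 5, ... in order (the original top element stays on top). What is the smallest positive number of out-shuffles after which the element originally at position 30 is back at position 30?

Follow position 30 under repeated out-shuffles:
30 → 17 → 34 → 25 → 7 → 14 → 28 → 13 → 26 → 9 → 18 → 36 → 29 → 15 → 30
It first returns after 14 out-shuffles.

14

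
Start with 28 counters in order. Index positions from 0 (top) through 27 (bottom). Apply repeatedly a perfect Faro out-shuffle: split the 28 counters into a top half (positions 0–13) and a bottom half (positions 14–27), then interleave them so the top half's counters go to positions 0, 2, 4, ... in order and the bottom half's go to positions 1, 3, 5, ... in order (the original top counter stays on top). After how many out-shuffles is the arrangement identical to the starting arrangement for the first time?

18

The out-shuffle permutes the 28 positions with cycle lengths [1, 1, 2, 6, 18].
Every counter is home exactly when every cycle has completed a whole number of laps, i.e. after lcm(1, 2, 6, 18) = 18 out-shuffles.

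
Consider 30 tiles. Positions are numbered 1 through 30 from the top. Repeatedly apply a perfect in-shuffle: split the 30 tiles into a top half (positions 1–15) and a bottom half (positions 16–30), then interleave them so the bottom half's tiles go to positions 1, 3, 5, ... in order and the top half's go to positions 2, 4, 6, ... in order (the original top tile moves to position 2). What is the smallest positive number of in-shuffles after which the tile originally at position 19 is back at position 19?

Follow position 19 under repeated in-shuffles:
19 → 7 → 14 → 28 → 25 → 19
It first returns after 5 in-shuffles.

5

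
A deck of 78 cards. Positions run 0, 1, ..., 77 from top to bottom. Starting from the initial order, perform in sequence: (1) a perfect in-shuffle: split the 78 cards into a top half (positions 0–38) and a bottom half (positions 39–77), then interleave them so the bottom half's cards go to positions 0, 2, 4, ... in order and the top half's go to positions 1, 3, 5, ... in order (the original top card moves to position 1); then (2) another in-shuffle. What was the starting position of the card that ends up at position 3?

0

Undo the operations in reverse order, starting from position 3:
  undo op 2 (in-shuffle, from top half): 3 ← 1
  undo op 1 (in-shuffle, from top half): 1 ← 0
So the card at position 3 came from original position 0.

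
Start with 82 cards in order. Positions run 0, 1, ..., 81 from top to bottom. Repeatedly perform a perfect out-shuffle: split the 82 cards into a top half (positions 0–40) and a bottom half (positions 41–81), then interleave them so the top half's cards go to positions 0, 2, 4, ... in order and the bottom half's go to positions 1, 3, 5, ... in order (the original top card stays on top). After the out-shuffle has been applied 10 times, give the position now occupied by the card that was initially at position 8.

11

Track the card's position through each out-shuffle:
8 → 16 → 32 → 64 → 47 → 13 → 26 → 52 → 23 → 46 → 11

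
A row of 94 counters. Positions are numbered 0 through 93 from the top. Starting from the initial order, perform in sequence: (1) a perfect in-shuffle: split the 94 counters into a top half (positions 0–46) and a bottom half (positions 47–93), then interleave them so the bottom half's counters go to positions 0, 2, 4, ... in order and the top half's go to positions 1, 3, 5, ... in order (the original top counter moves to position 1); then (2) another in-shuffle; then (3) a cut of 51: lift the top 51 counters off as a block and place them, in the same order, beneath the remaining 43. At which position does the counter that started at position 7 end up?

74

Track the counter from position 7 forward through each operation:
  after op 1 (in-shuffle): 7 → 15
  after op 2 (in-shuffle): 15 → 31
  after op 3 (cut 51): 31 → 74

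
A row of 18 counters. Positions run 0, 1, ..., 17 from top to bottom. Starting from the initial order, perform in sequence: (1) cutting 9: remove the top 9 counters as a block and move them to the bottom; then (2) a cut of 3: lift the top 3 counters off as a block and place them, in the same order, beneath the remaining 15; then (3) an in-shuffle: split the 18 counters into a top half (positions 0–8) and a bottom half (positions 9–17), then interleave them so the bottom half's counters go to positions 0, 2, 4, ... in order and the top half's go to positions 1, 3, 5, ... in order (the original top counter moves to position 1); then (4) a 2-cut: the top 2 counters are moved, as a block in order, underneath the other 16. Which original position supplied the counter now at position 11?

Undo the operations in reverse order, starting from position 11:
  undo op 4 (cut 2): 11 ← 13
  undo op 3 (in-shuffle, from top half): 13 ← 6
  undo op 2 (cut 3): 6 ← 9
  undo op 1 (cut 9): 9 ← 0
So the counter at position 11 came from original position 0.

0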